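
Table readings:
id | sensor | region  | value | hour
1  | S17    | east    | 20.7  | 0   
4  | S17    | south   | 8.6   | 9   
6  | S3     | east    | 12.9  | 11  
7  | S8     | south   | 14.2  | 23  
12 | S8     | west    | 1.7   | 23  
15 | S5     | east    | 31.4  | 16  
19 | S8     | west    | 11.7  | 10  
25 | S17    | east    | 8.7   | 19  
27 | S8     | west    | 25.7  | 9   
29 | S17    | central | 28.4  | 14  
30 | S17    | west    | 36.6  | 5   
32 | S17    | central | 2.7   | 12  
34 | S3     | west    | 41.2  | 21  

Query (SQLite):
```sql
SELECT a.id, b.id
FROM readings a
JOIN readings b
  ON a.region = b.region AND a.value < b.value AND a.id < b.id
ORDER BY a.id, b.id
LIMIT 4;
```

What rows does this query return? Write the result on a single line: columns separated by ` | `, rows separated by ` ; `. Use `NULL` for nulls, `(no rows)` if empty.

1 | 15 ; 4 | 7 ; 6 | 15 ; 12 | 19

Pairs (a,b) with same region, a.value < b.value, a.id < b.id.
region groups: central:{29,32} east:{1,6,15,25} south:{4,7} west:{12,19,27,30,34}
Ordered by (a.id, b.id); first 4.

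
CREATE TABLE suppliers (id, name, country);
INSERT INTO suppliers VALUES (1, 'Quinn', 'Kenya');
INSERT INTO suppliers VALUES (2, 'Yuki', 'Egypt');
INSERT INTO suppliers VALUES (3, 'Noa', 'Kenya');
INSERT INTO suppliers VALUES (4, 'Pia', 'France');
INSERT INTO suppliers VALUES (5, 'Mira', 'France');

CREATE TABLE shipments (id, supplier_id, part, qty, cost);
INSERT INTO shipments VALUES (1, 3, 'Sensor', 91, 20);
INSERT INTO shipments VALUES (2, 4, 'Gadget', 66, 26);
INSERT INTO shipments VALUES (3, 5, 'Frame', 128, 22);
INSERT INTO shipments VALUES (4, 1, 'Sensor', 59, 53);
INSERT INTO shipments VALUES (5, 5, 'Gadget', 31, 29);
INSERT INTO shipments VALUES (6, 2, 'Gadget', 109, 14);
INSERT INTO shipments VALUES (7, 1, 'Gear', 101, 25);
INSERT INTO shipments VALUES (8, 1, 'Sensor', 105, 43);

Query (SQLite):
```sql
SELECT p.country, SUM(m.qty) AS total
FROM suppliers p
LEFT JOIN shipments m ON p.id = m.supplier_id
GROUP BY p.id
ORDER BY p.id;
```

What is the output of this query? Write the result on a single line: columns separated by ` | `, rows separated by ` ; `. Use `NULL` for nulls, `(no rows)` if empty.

Kenya | 265 ; Egypt | 109 ; Kenya | 91 ; France | 66 ; France | 159

LEFT JOIN keeps every suppliers row; unmatched ones get NULL for shipments columns.
Group by suppliers.id and compute SUM(m.qty). SUM over an all-NULL group is NULL.
  1: ids {4, 7, 8} → SUM(m.qty)=265
  2: ids {6} → SUM(m.qty)=109
  3: ids {1} → SUM(m.qty)=91
  4: ids {2} → SUM(m.qty)=66
  5: ids {3, 5} → SUM(m.qty)=159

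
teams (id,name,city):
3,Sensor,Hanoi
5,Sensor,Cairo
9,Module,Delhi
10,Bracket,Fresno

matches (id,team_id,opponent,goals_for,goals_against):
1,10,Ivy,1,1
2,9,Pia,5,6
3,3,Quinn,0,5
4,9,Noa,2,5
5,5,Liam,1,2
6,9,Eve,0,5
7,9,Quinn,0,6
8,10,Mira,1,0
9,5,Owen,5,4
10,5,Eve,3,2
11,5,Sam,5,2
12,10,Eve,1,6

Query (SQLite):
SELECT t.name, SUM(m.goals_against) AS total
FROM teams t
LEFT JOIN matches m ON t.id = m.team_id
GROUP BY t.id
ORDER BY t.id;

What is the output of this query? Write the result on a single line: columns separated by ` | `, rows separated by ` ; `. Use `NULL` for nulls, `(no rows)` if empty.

Sensor | 5 ; Sensor | 10 ; Module | 22 ; Bracket | 7

LEFT JOIN keeps every teams row; unmatched ones get NULL for matches columns.
Group by teams.id and compute SUM(m.goals_against). SUM over an all-NULL group is NULL.
  3: ids {3} → SUM(m.goals_against)=5
  5: ids {5, 9, 10, 11} → SUM(m.goals_against)=10
  9: ids {2, 4, 6, 7} → SUM(m.goals_against)=22
  10: ids {1, 8, 12} → SUM(m.goals_against)=7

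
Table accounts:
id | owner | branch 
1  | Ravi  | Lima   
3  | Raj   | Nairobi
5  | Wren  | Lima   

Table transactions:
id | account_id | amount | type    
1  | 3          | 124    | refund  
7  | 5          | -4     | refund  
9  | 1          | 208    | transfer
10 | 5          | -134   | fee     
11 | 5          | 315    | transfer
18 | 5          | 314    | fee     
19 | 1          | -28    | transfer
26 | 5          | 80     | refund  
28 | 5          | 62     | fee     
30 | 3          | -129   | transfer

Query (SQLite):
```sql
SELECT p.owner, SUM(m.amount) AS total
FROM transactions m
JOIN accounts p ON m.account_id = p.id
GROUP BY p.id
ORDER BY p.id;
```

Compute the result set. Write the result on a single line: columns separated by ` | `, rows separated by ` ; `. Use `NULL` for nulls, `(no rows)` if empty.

Join each transactions row to its accounts via account_id.
Group joined rows by accounts.id; compute SUM(m.amount) per group.
  1: ids {9, 19} → SUM(m.amount)=180
  3: ids {1, 30} → SUM(m.amount)=-5
  5: ids {7, 10, 11, 18, 26, 28} → SUM(m.amount)=633

Ravi | 180 ; Raj | -5 ; Wren | 633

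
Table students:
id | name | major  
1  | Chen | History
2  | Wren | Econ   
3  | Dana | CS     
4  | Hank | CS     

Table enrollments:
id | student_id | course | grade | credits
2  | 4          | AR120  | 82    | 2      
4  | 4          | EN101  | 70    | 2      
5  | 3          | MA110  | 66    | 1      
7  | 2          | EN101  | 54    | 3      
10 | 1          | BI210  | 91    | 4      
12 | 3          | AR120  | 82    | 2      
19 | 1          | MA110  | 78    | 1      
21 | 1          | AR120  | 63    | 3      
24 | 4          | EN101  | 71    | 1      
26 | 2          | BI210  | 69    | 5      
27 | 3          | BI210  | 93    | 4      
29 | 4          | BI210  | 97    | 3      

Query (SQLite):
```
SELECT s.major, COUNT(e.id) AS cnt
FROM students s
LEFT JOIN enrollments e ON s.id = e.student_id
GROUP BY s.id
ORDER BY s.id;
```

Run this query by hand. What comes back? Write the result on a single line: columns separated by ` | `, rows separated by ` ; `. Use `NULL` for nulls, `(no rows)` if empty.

History | 3 ; Econ | 2 ; CS | 3 ; CS | 4

LEFT JOIN keeps every students row; unmatched ones get NULL for enrollments columns.
Group by students.id and compute COUNT(e.id). COUNT(col) of an all-NULL group is 0.
  1: ids {10, 19, 21} → COUNT(e.id)=3
  2: ids {7, 26} → COUNT(e.id)=2
  3: ids {5, 12, 27} → COUNT(e.id)=3
  4: ids {2, 4, 24, 29} → COUNT(e.id)=4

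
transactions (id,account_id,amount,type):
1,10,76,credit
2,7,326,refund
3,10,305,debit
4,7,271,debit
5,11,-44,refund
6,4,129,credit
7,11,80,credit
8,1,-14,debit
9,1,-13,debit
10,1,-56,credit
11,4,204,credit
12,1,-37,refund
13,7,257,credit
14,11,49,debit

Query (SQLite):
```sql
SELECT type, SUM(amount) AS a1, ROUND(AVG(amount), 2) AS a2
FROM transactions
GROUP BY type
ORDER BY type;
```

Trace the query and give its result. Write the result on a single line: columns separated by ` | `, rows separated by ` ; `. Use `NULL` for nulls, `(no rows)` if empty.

Group transactions by type.
Per group compute: SUM(amount), ROUND(AVG(amount), 2).
  credit: ids {1, 6, 7, 10, 11, 13} → SUM(amount)=690, ROUND(AVG(amount), 2)=115
  debit: ids {3, 4, 8, 9, 14} → SUM(amount)=598, ROUND(AVG(amount), 2)=119.6
  refund: ids {2, 5, 12} → SUM(amount)=245, ROUND(AVG(amount), 2)=81.67

credit | 690 | 115 ; debit | 598 | 119.6 ; refund | 245 | 81.67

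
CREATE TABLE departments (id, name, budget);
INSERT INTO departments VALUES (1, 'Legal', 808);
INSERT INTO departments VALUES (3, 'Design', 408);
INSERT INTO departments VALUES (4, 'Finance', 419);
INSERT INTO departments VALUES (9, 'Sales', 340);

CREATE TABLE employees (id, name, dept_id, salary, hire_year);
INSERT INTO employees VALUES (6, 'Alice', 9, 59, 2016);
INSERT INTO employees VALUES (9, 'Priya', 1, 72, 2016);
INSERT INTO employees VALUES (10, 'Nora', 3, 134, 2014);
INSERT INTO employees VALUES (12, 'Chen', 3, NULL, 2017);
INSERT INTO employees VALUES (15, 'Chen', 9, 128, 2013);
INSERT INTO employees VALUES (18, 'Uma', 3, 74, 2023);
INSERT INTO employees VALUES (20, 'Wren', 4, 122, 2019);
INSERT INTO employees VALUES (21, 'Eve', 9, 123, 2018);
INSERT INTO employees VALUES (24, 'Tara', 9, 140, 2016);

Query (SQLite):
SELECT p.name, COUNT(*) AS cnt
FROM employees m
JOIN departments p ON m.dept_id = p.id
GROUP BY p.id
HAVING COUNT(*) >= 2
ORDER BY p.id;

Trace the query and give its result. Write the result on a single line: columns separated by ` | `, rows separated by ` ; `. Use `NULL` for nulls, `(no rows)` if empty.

Join each employees row to its departments via dept_id.
Group joined rows by departments.id; compute COUNT(*) per group.
HAVING: keep groups with count ≥ 2.
  1: ids {9} → COUNT(*)=1
  3: ids {10, 12, 18} → COUNT(*)=3
  4: ids {20} → COUNT(*)=1
  9: ids {6, 15, 21, 24} → COUNT(*)=4

Design | 3 ; Sales | 4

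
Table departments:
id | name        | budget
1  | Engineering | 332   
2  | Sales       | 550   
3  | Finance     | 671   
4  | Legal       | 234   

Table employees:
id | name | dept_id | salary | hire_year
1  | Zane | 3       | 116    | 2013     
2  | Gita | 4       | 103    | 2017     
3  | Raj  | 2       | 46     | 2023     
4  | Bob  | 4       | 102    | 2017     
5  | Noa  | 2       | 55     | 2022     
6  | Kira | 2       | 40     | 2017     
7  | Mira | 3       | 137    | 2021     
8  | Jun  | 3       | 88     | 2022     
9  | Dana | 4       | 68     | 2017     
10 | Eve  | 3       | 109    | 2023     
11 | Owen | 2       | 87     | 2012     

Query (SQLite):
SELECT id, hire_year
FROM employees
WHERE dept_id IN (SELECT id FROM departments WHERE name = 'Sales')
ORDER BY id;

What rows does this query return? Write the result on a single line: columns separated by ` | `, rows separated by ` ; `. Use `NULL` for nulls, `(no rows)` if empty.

3 | 2023 ; 5 | 2022 ; 6 | 2017 ; 11 | 2012

Inner query: departments.id where name = 'Sales'.
Outer: keep employees rows whose dept_id is in that set.
Inner query → {2}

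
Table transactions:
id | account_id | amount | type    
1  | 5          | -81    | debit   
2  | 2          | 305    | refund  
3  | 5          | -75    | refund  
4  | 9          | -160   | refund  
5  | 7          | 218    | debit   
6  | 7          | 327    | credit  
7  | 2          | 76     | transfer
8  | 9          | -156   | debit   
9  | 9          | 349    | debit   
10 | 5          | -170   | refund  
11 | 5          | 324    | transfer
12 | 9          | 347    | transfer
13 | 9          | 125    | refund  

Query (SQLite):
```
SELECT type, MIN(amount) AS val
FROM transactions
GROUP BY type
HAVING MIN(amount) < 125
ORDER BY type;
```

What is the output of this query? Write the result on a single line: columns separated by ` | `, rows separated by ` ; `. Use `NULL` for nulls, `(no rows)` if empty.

Partition transactions by type; compute MIN(amount) within each group.
HAVING: keep groups where MIN(amount) < 125.
  credit: ids {6} → MIN(amount)=327
  debit: ids {1, 5, 8, 9} → MIN(amount)=-156
  refund: ids {2, 3, 4, 10, 13} → MIN(amount)=-170
  transfer: ids {7, 11, 12} → MIN(amount)=76

debit | -156 ; refund | -170 ; transfer | 76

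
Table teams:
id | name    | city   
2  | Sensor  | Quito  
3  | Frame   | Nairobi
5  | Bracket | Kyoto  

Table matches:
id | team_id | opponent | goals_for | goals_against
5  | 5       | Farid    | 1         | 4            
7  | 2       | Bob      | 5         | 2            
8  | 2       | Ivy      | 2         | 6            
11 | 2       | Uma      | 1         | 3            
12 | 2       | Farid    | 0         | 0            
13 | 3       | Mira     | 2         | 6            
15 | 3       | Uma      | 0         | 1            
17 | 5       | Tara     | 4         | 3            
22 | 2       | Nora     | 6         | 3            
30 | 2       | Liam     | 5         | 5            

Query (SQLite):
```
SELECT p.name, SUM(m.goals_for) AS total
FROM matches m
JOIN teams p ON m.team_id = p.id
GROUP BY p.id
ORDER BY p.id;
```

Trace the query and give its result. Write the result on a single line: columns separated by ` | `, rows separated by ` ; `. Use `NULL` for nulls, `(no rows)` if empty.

Join each matches row to its teams via team_id.
Group joined rows by teams.id; compute SUM(m.goals_for) per group.
  2: ids {7, 8, 11, 12, 22, 30} → SUM(m.goals_for)=19
  3: ids {13, 15} → SUM(m.goals_for)=2
  5: ids {5, 17} → SUM(m.goals_for)=5

Sensor | 19 ; Frame | 2 ; Bracket | 5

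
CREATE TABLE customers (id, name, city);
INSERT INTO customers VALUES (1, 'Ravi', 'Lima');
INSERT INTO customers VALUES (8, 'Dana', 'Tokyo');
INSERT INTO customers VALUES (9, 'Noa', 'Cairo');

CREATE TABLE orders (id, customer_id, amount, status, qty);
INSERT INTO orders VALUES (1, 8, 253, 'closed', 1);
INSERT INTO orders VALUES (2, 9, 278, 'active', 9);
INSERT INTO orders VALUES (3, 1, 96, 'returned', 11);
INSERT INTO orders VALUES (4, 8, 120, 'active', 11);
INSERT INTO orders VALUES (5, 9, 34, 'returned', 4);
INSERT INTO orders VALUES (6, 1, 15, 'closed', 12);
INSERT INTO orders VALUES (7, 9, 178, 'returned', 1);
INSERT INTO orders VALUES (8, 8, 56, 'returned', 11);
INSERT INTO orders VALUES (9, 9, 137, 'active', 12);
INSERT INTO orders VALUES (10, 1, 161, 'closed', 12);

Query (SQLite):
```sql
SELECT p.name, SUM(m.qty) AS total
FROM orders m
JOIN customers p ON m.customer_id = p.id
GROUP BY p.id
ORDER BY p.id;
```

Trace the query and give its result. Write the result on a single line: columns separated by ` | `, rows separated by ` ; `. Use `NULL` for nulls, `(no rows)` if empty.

Ravi | 35 ; Dana | 23 ; Noa | 26

Join each orders row to its customers via customer_id.
Group joined rows by customers.id; compute SUM(m.qty) per group.
  1: ids {3, 6, 10} → SUM(m.qty)=35
  8: ids {1, 4, 8} → SUM(m.qty)=23
  9: ids {2, 5, 7, 9} → SUM(m.qty)=26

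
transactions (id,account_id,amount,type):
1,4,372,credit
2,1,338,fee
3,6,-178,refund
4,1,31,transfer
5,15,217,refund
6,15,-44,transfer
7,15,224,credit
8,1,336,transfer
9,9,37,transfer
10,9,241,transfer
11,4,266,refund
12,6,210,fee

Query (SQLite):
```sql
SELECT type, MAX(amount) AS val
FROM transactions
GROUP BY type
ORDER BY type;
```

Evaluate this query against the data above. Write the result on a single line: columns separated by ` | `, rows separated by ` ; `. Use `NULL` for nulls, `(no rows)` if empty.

Partition transactions by type; compute MAX(amount) within each group.
  credit: ids {1, 7} → MAX(amount)=372
  fee: ids {2, 12} → MAX(amount)=338
  refund: ids {3, 5, 11} → MAX(amount)=266
  transfer: ids {4, 6, 8, 9, 10} → MAX(amount)=336

credit | 372 ; fee | 338 ; refund | 266 ; transfer | 336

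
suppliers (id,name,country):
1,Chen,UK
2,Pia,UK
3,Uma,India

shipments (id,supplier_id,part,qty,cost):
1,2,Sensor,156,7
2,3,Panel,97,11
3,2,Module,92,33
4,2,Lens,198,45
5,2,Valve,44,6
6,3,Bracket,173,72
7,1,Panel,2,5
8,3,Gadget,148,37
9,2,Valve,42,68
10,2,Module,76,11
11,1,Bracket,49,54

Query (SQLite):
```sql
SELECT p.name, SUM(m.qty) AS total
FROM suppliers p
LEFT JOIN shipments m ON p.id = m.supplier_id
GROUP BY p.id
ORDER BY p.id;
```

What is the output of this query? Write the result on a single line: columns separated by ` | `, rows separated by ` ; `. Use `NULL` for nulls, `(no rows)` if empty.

LEFT JOIN keeps every suppliers row; unmatched ones get NULL for shipments columns.
Group by suppliers.id and compute SUM(m.qty). SUM over an all-NULL group is NULL.
  1: ids {7, 11} → SUM(m.qty)=51
  2: ids {1, 3, 4, 5, 9, 10} → SUM(m.qty)=608
  3: ids {2, 6, 8} → SUM(m.qty)=418

Chen | 51 ; Pia | 608 ; Uma | 418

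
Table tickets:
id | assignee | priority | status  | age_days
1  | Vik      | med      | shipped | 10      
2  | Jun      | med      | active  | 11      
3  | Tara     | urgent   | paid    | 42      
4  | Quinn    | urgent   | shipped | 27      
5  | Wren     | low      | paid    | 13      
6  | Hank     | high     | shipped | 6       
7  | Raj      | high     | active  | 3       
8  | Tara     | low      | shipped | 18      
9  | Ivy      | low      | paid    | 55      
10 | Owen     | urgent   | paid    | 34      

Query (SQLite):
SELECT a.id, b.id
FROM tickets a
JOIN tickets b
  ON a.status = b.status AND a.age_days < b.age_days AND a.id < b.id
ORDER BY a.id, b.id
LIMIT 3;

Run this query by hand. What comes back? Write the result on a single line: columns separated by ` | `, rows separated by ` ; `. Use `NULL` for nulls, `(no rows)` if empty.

1 | 4 ; 1 | 8 ; 3 | 9

Pairs (a,b) with same status, a.age_days < b.age_days, a.id < b.id.
status groups: active:{2,7} paid:{3,5,9,10} shipped:{1,4,6,8}
Ordered by (a.id, b.id); first 3.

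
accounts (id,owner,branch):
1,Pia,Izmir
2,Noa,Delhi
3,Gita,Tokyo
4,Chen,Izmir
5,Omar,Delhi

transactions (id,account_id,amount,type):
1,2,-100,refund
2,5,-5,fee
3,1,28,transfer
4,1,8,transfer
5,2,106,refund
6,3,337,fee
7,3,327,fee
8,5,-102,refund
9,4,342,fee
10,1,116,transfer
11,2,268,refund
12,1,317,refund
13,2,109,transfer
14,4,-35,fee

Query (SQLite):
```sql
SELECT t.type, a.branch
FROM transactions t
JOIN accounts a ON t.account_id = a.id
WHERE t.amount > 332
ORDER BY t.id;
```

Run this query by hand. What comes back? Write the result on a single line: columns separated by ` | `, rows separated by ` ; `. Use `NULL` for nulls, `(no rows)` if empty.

fee | Tokyo ; fee | Izmir

Each transactions row matches the accounts row where account_id = accounts.id.
Then keep rows with t.amount > 332.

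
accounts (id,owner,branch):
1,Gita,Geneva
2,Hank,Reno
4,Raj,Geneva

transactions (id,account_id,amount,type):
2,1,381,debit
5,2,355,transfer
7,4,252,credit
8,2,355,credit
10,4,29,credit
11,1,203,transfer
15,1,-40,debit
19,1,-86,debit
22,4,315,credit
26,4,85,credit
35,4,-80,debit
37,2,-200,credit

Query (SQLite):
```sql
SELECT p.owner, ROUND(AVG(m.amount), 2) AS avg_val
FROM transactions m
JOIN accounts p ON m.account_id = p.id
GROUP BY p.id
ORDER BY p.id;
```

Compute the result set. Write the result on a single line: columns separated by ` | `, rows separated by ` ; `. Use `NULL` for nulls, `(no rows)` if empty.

Join each transactions row to its accounts via account_id.
Group joined rows by accounts.id; compute ROUND(AVG(m.amount), 2) per group.
  1: ids {2, 11, 15, 19} → ROUND(AVG(m.amount), 2)=114.5
  2: ids {5, 8, 37} → ROUND(AVG(m.amount), 2)=170
  4: ids {7, 10, 22, 26, 35} → ROUND(AVG(m.amount), 2)=120.2

Gita | 114.5 ; Hank | 170 ; Raj | 120.2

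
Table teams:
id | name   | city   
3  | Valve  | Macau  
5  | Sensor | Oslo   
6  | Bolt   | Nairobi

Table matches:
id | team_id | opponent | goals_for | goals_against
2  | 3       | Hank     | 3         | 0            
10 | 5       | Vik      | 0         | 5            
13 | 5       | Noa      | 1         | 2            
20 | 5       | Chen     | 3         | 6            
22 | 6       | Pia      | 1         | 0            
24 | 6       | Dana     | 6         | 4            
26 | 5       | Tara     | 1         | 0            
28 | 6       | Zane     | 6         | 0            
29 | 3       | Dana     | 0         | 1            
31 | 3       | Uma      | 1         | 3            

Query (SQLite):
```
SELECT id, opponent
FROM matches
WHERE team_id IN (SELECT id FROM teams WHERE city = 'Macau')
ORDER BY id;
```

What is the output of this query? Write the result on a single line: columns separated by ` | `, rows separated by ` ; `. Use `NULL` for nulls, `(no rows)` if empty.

2 | Hank ; 29 | Dana ; 31 | Uma

Inner query: teams.id where city = 'Macau'.
Outer: keep matches rows whose team_id is in that set.
Inner query → {3}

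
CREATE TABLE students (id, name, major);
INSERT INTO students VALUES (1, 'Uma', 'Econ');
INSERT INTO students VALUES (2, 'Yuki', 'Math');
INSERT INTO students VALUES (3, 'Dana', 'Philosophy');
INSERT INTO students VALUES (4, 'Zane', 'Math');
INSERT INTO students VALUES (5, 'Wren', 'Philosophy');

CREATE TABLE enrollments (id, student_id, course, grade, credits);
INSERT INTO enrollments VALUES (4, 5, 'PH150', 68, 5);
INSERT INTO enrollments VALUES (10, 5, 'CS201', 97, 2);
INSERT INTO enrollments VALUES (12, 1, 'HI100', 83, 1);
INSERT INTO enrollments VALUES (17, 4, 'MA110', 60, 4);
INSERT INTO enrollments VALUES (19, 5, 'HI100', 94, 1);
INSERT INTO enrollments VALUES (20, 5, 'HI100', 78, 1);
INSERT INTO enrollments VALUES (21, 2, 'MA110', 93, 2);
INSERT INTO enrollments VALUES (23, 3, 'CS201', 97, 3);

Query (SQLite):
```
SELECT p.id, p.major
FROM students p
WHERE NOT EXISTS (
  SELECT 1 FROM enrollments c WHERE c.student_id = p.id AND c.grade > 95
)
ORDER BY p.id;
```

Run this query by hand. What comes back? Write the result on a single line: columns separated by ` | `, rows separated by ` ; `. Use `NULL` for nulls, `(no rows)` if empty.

1 | Econ ; 2 | Math ; 4 | Math

For each students row, check whether any enrollments with matching student_id has grade > 95.
Keep rows where that is false.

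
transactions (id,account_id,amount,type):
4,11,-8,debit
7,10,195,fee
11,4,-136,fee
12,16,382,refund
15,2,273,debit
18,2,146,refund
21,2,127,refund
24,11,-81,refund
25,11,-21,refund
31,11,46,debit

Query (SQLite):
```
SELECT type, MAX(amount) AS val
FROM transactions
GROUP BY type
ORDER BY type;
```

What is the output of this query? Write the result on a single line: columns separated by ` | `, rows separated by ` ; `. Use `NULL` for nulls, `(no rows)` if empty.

Partition transactions by type; compute MAX(amount) within each group.
  debit: ids {4, 15, 31} → MAX(amount)=273
  fee: ids {7, 11} → MAX(amount)=195
  refund: ids {12, 18, 21, 24, 25} → MAX(amount)=382

debit | 273 ; fee | 195 ; refund | 382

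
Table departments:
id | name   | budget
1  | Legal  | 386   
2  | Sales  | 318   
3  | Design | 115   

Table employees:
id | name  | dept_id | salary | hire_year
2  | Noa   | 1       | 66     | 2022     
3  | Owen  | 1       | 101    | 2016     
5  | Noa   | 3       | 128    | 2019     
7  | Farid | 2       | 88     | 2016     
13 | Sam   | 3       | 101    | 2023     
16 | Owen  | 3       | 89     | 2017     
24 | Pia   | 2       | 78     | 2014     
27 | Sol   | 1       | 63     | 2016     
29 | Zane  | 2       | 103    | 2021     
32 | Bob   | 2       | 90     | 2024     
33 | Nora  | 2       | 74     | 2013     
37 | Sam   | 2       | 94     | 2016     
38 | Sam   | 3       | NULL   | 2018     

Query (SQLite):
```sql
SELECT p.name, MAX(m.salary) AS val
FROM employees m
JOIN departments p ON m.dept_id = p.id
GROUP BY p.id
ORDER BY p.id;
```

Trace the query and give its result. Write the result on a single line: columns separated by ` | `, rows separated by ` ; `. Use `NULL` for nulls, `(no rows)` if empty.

Legal | 101 ; Sales | 103 ; Design | 128

Join each employees row to its departments via dept_id.
Group joined rows by departments.id; compute MAX(m.salary) per group.
  1: ids {2, 3, 27} → MAX(m.salary)=101
  2: ids {7, 24, 29, 32, 33, 37} → MAX(m.salary)=103
  3: ids {5, 13, 16, 38} → MAX(m.salary)=128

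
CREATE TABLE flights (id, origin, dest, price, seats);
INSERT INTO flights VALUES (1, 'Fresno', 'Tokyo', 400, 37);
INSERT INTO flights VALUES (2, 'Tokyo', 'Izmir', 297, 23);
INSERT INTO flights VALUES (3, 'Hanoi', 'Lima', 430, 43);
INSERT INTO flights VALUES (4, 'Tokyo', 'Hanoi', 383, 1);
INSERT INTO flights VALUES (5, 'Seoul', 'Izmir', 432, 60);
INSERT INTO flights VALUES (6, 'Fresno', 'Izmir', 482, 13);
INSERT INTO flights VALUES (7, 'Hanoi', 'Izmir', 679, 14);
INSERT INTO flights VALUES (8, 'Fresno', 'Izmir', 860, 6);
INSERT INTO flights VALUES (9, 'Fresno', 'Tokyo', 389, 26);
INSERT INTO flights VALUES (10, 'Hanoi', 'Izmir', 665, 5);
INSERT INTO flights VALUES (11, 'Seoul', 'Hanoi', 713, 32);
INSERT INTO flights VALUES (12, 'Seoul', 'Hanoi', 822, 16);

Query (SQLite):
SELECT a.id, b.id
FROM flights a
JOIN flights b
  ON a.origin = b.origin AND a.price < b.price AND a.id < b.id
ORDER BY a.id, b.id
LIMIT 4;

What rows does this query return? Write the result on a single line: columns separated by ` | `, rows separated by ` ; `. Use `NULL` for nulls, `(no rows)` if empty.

Pairs (a,b) with same origin, a.price < b.price, a.id < b.id.
origin groups: Fresno:{1,6,8,9} Hanoi:{3,7,10} Seoul:{5,11,12} Tokyo:{2,4}
Ordered by (a.id, b.id); first 4.

1 | 6 ; 1 | 8 ; 2 | 4 ; 3 | 7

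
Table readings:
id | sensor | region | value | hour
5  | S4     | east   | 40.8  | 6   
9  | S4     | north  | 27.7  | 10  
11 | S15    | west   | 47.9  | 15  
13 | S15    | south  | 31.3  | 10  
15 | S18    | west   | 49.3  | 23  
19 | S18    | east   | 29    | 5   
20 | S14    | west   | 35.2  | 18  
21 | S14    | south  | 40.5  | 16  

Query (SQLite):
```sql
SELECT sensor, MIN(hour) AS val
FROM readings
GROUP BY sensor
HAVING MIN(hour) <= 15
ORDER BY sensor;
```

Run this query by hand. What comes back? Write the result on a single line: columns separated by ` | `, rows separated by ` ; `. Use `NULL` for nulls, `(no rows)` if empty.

Partition readings by sensor; compute MIN(hour) within each group.
HAVING: keep groups where MIN(hour) <= 15.
  S14: ids {20, 21} → MIN(hour)=16
  S15: ids {11, 13} → MIN(hour)=10
  S18: ids {15, 19} → MIN(hour)=5
  S4: ids {5, 9} → MIN(hour)=6

S15 | 10 ; S18 | 5 ; S4 | 6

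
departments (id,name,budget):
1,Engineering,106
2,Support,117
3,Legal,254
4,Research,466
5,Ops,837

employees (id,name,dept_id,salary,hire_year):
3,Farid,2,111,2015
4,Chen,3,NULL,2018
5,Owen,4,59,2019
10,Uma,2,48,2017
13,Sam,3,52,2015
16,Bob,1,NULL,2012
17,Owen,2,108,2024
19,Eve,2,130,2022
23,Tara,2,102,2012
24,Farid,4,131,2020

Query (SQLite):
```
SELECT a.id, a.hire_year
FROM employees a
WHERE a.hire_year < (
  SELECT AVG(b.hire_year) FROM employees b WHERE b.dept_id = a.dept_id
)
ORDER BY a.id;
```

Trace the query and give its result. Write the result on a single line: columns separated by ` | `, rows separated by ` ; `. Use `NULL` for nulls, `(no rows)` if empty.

For each employees row a, compute AVG(hire_year) over rows sharing a.dept_id.
Keep row a if a.hire_year < that per-group AVG.
  dept_id=1: AVG(hire_year) = 2012.0
  dept_id=2: AVG(hire_year) = 2018.0
  dept_id=3: AVG(hire_year) = 2016.5
  dept_id=4: AVG(hire_year) = 2019.5

3 | 2015 ; 5 | 2019 ; 10 | 2017 ; 13 | 2015 ; 23 | 2012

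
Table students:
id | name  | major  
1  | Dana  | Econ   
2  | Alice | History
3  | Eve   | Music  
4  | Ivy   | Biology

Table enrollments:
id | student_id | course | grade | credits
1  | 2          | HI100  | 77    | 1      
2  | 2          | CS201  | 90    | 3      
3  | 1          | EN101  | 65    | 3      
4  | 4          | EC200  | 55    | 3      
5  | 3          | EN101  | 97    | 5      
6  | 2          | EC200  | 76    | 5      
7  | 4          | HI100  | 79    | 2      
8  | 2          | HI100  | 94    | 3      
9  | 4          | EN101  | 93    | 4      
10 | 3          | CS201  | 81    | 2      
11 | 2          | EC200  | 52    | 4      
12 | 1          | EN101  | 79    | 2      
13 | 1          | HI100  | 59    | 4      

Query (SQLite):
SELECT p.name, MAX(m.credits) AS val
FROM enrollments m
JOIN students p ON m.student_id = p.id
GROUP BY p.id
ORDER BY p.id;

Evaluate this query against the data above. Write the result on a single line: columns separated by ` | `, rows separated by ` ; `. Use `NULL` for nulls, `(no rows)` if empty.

Dana | 4 ; Alice | 5 ; Eve | 5 ; Ivy | 4

Join each enrollments row to its students via student_id.
Group joined rows by students.id; compute MAX(m.credits) per group.
  1: ids {3, 12, 13} → MAX(m.credits)=4
  2: ids {1, 2, 6, 8, 11} → MAX(m.credits)=5
  3: ids {5, 10} → MAX(m.credits)=5
  4: ids {4, 7, 9} → MAX(m.credits)=4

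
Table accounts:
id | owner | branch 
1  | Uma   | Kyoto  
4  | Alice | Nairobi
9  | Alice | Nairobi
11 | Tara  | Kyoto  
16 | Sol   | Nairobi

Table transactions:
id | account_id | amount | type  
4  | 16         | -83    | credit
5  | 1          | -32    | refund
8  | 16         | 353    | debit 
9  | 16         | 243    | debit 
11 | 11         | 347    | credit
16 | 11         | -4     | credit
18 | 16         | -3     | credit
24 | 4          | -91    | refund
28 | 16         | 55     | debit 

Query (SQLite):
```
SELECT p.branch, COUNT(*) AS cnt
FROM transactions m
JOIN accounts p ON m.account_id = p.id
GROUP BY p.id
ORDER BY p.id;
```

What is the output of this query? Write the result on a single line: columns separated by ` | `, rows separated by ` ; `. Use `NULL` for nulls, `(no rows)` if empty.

Kyoto | 1 ; Nairobi | 1 ; Kyoto | 2 ; Nairobi | 5

Join each transactions row to its accounts via account_id.
Group joined rows by accounts.id; compute COUNT(*) per group.
  1: ids {5} → COUNT(*)=1
  4: ids {24} → COUNT(*)=1
  11: ids {11, 16} → COUNT(*)=2
  16: ids {4, 8, 9, 18, 28} → COUNT(*)=5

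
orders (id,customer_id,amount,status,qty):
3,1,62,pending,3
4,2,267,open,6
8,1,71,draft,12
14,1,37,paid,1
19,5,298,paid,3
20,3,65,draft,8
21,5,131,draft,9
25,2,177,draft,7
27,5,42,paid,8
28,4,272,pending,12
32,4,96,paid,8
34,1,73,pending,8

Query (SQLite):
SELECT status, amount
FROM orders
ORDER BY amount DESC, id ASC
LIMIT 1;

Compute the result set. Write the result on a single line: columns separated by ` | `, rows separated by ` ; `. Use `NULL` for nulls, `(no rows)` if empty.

Sort by amount desc, tiebreak id asc: (298, id=19), (272, id=28), (267, id=4), (177, id=25) …. Take first 1.

paid | 298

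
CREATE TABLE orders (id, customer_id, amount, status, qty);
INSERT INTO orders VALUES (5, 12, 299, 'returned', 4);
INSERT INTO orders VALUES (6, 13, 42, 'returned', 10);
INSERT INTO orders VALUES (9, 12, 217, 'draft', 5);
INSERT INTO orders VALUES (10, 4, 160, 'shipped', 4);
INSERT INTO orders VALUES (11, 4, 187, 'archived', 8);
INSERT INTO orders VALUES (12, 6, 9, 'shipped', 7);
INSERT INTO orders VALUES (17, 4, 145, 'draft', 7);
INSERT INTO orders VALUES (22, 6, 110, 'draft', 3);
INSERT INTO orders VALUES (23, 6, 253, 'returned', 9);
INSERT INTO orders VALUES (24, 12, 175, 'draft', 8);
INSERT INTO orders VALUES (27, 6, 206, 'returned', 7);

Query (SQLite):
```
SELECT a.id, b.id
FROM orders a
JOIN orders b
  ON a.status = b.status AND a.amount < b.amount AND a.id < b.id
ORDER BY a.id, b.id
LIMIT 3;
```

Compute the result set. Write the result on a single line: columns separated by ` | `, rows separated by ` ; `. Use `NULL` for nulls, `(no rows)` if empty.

6 | 23 ; 6 | 27 ; 17 | 24

Pairs (a,b) with same status, a.amount < b.amount, a.id < b.id.
status groups: archived:{11} draft:{9,17,22,24} returned:{5,6,23,27} shipped:{10,12}
Ordered by (a.id, b.id); first 3.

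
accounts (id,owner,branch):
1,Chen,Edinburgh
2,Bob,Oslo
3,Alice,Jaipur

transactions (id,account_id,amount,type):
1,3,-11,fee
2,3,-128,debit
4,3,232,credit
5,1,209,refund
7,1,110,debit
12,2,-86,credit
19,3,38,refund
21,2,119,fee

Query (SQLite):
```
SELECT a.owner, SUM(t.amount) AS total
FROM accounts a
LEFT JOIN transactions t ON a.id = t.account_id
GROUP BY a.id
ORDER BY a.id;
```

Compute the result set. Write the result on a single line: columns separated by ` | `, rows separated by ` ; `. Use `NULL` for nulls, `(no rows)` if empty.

Chen | 319 ; Bob | 33 ; Alice | 131

LEFT JOIN keeps every accounts row; unmatched ones get NULL for transactions columns.
Group by accounts.id and compute SUM(t.amount). SUM over an all-NULL group is NULL.
  1: ids {5, 7} → SUM(t.amount)=319
  2: ids {12, 21} → SUM(t.amount)=33
  3: ids {1, 2, 4, 19} → SUM(t.amount)=131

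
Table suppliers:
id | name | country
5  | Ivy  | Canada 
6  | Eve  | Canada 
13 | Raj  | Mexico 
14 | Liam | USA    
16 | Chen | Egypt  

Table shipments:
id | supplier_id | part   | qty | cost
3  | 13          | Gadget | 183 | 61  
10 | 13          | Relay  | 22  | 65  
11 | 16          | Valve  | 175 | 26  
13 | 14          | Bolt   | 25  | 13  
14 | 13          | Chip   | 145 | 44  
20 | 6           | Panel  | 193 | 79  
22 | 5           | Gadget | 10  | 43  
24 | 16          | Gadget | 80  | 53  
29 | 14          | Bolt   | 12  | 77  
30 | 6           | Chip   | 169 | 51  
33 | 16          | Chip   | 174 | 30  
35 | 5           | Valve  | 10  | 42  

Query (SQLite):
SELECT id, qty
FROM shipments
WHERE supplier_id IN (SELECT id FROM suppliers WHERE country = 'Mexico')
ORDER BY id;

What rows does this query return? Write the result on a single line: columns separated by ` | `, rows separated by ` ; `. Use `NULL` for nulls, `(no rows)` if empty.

3 | 183 ; 10 | 22 ; 14 | 145

Inner query: suppliers.id where country = 'Mexico'.
Outer: keep shipments rows whose supplier_id is in that set.
Inner query → {13}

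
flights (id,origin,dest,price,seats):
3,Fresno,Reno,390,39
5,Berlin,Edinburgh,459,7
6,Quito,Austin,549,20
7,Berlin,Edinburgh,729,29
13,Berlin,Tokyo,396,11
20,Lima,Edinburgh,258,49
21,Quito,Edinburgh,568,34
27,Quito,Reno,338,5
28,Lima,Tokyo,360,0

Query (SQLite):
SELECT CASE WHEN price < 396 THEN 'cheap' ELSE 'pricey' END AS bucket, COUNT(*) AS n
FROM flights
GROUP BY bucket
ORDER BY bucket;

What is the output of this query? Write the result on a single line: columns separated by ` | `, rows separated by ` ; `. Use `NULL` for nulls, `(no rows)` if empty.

cheap | 4 ; pricey | 5

Bucket rows by price < 396 → 'cheap' else 'pricey'; count each bucket.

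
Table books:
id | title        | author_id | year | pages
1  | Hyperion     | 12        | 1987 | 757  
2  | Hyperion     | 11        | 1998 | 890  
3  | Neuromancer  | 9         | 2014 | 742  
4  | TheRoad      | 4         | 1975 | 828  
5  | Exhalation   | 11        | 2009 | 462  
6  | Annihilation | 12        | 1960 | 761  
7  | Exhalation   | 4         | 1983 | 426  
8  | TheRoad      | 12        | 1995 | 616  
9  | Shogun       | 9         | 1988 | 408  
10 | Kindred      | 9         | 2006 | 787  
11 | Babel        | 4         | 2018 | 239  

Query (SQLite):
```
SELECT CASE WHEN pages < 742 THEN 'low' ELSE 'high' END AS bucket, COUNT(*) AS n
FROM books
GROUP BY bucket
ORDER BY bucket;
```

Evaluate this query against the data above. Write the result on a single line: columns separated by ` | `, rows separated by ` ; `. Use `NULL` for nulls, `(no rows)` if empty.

high | 6 ; low | 5

Bucket rows by pages < 742 → 'low' else 'high'; count each bucket.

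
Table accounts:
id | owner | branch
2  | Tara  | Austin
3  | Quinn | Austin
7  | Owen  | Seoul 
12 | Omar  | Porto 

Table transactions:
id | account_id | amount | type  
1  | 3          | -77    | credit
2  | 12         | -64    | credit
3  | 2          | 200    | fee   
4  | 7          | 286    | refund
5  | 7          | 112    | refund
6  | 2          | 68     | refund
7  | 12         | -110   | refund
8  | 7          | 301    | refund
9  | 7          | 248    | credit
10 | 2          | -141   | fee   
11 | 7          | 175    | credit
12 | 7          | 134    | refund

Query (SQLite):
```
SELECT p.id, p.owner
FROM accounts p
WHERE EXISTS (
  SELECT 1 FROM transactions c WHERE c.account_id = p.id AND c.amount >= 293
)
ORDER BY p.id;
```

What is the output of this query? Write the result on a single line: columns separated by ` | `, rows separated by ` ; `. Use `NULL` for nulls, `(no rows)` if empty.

7 | Owen

For each accounts row, check whether any transactions with matching account_id has amount >= 293.
Keep rows where that is true.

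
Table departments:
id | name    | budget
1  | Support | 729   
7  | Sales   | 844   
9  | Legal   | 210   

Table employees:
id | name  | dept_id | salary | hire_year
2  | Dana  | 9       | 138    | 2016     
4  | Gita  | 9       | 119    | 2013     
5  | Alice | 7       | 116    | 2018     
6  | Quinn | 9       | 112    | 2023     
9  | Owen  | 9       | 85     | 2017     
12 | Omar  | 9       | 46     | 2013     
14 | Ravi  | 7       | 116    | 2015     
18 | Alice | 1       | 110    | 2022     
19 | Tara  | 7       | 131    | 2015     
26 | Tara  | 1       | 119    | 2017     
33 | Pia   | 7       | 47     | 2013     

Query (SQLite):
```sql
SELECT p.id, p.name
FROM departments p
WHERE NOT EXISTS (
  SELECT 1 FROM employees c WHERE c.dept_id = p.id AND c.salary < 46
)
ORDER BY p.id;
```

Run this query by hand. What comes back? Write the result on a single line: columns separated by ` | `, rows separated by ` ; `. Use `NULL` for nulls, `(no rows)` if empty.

1 | Support ; 7 | Sales ; 9 | Legal

For each departments row, check whether any employees with matching dept_id has salary < 46.
Keep rows where that is false.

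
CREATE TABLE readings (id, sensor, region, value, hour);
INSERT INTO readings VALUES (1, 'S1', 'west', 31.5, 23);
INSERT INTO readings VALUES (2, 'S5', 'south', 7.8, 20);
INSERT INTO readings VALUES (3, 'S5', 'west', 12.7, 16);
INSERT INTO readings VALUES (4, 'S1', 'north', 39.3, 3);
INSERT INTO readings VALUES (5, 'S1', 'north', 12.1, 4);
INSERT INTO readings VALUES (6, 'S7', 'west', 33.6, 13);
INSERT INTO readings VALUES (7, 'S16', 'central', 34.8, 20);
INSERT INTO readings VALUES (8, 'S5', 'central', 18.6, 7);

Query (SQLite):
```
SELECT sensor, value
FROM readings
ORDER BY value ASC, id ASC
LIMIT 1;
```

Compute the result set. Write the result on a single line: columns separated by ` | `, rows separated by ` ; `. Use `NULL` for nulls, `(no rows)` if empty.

Sort by value asc, tiebreak id asc: (7.8, id=2), (12.1, id=5), (12.7, id=3), (18.6, id=8) …. Take first 1.

S5 | 7.8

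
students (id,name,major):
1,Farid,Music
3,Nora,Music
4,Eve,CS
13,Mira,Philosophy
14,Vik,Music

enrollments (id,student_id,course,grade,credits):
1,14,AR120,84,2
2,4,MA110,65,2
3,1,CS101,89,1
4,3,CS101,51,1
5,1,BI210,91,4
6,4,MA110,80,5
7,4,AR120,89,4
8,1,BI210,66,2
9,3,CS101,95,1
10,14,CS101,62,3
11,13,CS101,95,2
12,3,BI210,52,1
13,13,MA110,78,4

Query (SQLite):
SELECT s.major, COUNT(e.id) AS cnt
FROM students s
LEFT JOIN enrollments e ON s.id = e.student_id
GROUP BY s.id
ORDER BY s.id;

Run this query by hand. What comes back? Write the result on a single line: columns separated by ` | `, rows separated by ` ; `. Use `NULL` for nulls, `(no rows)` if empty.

Music | 3 ; Music | 3 ; CS | 3 ; Philosophy | 2 ; Music | 2

LEFT JOIN keeps every students row; unmatched ones get NULL for enrollments columns.
Group by students.id and compute COUNT(e.id). COUNT(col) of an all-NULL group is 0.
  1: ids {3, 5, 8} → COUNT(e.id)=3
  3: ids {4, 9, 12} → COUNT(e.id)=3
  4: ids {2, 6, 7} → COUNT(e.id)=3
  13: ids {11, 13} → COUNT(e.id)=2
  14: ids {1, 10} → COUNT(e.id)=2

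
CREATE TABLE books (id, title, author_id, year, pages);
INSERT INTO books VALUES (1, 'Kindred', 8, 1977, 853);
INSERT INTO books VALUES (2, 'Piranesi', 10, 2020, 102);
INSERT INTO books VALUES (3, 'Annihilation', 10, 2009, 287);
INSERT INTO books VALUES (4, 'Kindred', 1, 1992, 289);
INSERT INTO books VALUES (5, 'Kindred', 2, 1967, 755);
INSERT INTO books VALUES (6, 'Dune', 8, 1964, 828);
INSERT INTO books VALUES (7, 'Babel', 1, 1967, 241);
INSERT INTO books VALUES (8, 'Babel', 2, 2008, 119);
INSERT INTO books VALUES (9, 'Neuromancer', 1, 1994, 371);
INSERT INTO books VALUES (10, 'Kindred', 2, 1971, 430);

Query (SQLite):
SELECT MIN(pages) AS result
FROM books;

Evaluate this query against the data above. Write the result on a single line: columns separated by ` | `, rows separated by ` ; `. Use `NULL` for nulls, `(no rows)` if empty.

102

All pages values: [853, 102, 287, 289, 755, 828, 241, 119, 371, 430].
MIN of non-NULL values = 102.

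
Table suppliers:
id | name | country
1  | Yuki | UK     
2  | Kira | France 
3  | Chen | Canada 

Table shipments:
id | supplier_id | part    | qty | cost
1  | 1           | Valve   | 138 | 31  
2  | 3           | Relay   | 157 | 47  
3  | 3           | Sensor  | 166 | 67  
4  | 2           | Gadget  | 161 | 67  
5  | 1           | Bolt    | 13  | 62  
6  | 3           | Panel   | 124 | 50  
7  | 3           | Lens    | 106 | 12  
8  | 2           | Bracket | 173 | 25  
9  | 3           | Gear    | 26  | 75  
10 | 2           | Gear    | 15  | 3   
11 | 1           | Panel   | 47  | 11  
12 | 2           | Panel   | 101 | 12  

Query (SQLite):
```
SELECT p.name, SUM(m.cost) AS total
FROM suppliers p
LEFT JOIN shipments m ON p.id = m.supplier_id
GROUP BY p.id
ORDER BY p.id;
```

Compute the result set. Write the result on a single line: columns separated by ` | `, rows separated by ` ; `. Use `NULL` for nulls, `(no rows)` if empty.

LEFT JOIN keeps every suppliers row; unmatched ones get NULL for shipments columns.
Group by suppliers.id and compute SUM(m.cost). SUM over an all-NULL group is NULL.
  1: ids {1, 5, 11} → SUM(m.cost)=104
  2: ids {4, 8, 10, 12} → SUM(m.cost)=107
  3: ids {2, 3, 6, 7, 9} → SUM(m.cost)=251

Yuki | 104 ; Kira | 107 ; Chen | 251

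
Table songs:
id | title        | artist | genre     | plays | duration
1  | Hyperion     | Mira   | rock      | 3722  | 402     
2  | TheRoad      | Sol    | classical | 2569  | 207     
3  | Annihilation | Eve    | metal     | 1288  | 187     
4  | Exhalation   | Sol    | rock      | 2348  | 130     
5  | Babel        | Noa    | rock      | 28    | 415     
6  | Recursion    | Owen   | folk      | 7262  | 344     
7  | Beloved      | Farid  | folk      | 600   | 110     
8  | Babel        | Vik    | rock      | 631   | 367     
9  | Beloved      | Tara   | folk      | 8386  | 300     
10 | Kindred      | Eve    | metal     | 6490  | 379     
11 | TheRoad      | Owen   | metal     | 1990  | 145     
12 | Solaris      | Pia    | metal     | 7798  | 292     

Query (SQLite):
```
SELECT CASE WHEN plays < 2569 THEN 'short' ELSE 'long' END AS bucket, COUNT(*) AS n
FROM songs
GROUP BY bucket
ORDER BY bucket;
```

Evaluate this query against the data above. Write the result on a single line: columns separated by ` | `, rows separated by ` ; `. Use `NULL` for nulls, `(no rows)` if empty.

long | 6 ; short | 6

Bucket rows by plays < 2569 → 'short' else 'long'; count each bucket.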